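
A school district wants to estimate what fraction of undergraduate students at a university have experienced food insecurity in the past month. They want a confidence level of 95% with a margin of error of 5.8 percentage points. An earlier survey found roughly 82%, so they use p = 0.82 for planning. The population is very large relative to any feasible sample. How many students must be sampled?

For 95% confidence, z = 1.960.
With p = 0.82, p(1−p) = 0.1476.
n = z²·p(1−p)/E² = 1.960² × 0.1476 / 0.058² = 3.8416 × 0.1476 / 0.003364 ≈ 168.56.
Rounding up gives n = 169.

169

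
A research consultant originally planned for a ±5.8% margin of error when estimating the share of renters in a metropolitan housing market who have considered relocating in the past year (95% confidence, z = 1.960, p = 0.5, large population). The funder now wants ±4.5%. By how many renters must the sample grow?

189

At ±5.8%: n = 1.960² × 0.2500 / 0.058² ≈ 285.49 → 286.
At ±4.5%: n = 1.960² × 0.2500 / 0.045² ≈ 474.27 → 475.
Additional respondents: 475 − 286 = 189.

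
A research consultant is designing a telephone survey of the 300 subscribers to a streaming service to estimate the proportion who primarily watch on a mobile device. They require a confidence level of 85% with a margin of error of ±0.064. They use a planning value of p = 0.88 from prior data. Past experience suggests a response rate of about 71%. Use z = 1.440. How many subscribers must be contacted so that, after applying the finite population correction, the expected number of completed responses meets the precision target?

65

Completed interviews needed (unadjusted): n₀ = 1.440² × 0.1056 / 0.064² ≈ 53.46 → 54.
FPC for N = 300: n = 54 / (1 + 53/300) = 54 / 1.1767 ≈ 45.89 → 46.
At a 71% response rate, contacts needed = 46 / 0.71 ≈ 64.79 → 65.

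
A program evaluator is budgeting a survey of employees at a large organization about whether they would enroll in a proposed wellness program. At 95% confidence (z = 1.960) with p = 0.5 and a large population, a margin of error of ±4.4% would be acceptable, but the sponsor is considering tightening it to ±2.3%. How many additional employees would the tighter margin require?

At ±4.4%: n = 1.960² × 0.2500 / 0.044² ≈ 496.07 → 497.
At ±2.3%: n = 1.960² × 0.2500 / 0.023² ≈ 1815.50 → 1816.
Additional respondents: 1816 − 497 = 1319.

1319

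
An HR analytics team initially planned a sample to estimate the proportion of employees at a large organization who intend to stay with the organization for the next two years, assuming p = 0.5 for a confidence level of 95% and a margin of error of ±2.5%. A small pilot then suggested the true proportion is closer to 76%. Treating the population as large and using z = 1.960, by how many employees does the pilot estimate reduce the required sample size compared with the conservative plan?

415

Conservative (p = 0.5): n = 1.960² × 0.25 / 0.025² ≈ 1536.64 → 1537.
Using p = 0.76: p(1−p) = 0.1824, so n = 1.960² × 0.1824 / 0.025² ≈ 1121.13 → 1122.
Reduction: 1537 − 1122 = 415.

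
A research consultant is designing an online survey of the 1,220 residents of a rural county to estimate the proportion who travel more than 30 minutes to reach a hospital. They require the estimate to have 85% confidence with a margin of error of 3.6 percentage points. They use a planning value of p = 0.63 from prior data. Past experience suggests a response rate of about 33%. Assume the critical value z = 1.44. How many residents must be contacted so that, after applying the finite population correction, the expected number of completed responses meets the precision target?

867

Completed interviews needed (unadjusted): n₀ = 1.44² × 0.2331 / 0.036² ≈ 372.96 → 373.
FPC for N = 1,220: n = 373 / (1 + 372/1220) = 373 / 1.3049 ≈ 285.84 → 286.
At a 33% response rate, contacts needed = 286 / 0.33 ≈ 866.67 → 867.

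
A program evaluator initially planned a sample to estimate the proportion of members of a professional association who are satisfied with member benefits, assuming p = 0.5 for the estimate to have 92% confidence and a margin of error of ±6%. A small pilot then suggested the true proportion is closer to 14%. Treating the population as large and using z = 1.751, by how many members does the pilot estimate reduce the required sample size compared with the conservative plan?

Conservative (p = 0.5): n = 1.751² × 0.25 / 0.060² ≈ 212.92 → 213.
Using p = 0.14: p(1−p) = 0.1204, so n = 1.751² × 0.1204 / 0.060² ≈ 102.54 → 103.
Reduction: 213 − 103 = 110.

110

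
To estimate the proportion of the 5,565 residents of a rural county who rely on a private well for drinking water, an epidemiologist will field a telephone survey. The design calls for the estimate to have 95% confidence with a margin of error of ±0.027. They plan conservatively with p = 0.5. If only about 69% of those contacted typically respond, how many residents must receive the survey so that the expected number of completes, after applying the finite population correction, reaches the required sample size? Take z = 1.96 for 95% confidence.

Completed interviews needed (unadjusted): n₀ = 1.96² × 0.2500 / 0.027² ≈ 1317.42 → 1318.
FPC for N = 5,565: n = 1318 / (1 + 1317/5565) = 1318 / 1.2367 ≈ 1065.78 → 1066.
At a 69% response rate, contacts needed = 1066 / 0.69 ≈ 1544.93 → 1545.

1545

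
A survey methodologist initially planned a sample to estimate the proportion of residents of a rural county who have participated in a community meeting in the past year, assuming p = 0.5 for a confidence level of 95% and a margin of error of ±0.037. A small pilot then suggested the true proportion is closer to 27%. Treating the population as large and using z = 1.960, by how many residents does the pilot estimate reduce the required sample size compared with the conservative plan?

148

Conservative (p = 0.5): n = 1.960² × 0.25 / 0.037² ≈ 701.53 → 702.
Using p = 0.27: p(1−p) = 0.1971, so n = 1.960² × 0.1971 / 0.037² ≈ 553.09 → 554.
Reduction: 702 − 554 = 148.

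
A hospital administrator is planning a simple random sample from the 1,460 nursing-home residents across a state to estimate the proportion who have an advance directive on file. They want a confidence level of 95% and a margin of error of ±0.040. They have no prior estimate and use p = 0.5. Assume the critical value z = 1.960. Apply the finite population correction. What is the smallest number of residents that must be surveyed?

Unadjusted: n₀ = 1.960² × 0.50 × 0.50 / 0.040² ≈ 600.25, so n₀ = 601.
Finite population correction with N = 1,460: n = n₀ / (1 + (n₀−1)/N) = 601 / (1 + 600/1460) = 601 / 1.4110 ≈ 425.95.
Rounding up, n = 426.

426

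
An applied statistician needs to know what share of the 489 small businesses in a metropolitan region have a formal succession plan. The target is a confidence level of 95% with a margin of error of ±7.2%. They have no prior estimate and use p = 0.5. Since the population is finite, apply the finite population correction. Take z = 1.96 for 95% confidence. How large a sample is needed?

Unadjusted: n₀ = 1.96² × 0.50 × 0.50 / 0.072² ≈ 185.26, so n₀ = 186.
Finite population correction with N = 489: n = n₀ / (1 + (n₀−1)/N) = 186 / (1 + 185/489) = 186 / 1.3783 ≈ 134.95.
Rounding up, n = 135.

135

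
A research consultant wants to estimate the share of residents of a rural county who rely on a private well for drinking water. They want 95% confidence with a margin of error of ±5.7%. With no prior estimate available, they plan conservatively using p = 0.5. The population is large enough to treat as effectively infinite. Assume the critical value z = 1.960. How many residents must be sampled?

296

With p = 0.5, p(1−p) = 0.25.
n = z²·p(1−p)/E² = 1.960² × 0.2500 / 0.057² = 3.8416 × 0.2500 / 0.003249 ≈ 295.60.
Rounding up gives n = 296.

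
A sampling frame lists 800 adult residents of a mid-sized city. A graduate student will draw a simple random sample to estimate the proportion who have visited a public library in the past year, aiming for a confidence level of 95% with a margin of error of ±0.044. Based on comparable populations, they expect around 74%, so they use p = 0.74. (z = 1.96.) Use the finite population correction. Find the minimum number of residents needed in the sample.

Unadjusted: n₀ = 1.96² × 0.74 × 0.26 / 0.044² ≈ 381.78, so n₀ = 382.
Finite population correction with N = 800: n = n₀ / (1 + (n₀−1)/N) = 382 / (1 + 381/800) = 382 / 1.4763 ≈ 258.76.
Rounding up, n = 259.

259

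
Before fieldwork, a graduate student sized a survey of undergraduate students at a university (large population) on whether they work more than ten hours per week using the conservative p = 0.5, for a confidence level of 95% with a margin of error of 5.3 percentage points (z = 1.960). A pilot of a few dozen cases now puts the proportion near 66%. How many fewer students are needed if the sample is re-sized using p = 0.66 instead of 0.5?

35

Conservative (p = 0.5): n = 1.960² × 0.25 / 0.053² ≈ 341.90 → 342.
Using p = 0.66: p(1−p) = 0.2244, so n = 1.960² × 0.2244 / 0.053² ≈ 306.89 → 307.
Reduction: 342 − 307 = 35.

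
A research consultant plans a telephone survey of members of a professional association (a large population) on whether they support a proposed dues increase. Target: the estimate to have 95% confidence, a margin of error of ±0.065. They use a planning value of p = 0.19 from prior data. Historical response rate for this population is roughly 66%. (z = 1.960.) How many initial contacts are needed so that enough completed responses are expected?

213

Completed interviews needed: n₀ = 1.960² × 0.1539 / 0.065² ≈ 139.93 → 140.
At a 66% response rate, contacts needed = 140 / 0.66 ≈ 212.12 → 213.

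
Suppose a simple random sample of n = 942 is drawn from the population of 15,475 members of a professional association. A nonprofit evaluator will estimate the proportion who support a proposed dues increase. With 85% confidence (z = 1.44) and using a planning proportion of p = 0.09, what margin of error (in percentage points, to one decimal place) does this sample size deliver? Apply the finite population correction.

1.3

Finite-population factor: (N−n)/(N−1) = (15475−942)/(15475−1) = 0.9392.
SE(p̂) = √[p(1−p)/n · (N−n)/(N−1)] = √[0.0819/942 × 0.9392] = 0.00904.
E = z × SE = 1.44 × 0.00904 = 0.01301 ≈ 1.3 percentage points.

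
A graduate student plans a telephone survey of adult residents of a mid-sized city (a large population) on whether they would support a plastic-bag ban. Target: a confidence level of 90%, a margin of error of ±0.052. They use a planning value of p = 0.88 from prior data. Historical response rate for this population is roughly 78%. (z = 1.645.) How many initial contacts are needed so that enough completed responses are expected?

Completed interviews needed: n₀ = 1.645² × 0.1056 / 0.052² ≈ 105.68 → 106.
At a 78% response rate, contacts needed = 106 / 0.78 ≈ 135.90 → 136.

136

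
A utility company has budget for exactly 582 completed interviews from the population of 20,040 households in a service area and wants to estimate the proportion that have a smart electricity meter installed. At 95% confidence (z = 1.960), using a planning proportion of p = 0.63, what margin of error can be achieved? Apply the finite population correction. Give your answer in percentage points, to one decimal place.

3.9

Finite-population factor: (N−n)/(N−1) = (20040−582)/(20040−1) = 0.9710.
SE(p̂) = √[p(1−p)/n · (N−n)/(N−1)] = √[0.2331/582 × 0.9710] = 0.01972.
E = z × SE = 1.960 × 0.01972 = 0.03865 ≈ 3.9 percentage points.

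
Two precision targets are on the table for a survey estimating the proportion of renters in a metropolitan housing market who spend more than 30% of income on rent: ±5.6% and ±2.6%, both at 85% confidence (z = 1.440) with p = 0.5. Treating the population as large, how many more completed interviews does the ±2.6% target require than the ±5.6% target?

At ±5.6%: n = 1.440² × 0.2500 / 0.056² ≈ 165.31 → 166.
At ±2.6%: n = 1.440² × 0.2500 / 0.026² ≈ 766.86 → 767.
Additional respondents: 767 − 166 = 601.

601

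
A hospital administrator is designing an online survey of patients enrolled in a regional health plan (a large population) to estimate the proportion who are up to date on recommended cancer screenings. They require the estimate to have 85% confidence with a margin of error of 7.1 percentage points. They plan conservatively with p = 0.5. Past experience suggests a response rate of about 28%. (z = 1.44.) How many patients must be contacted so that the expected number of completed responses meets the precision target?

Completed interviews needed: n₀ = 1.44² × 0.2500 / 0.071² ≈ 102.84 → 103.
At a 28% response rate, contacts needed = 103 / 0.28 ≈ 367.86 → 368.

368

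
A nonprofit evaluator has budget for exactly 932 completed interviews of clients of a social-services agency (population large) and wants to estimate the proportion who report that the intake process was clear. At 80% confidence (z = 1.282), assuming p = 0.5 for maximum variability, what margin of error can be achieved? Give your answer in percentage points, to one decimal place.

2.1

SE(p̂) = √[p(1−p)/n] = √[0.2500/932] = 0.01638.
E = z × SE = 1.282 × 0.01638 = 0.02100, or 2.1 percentage points.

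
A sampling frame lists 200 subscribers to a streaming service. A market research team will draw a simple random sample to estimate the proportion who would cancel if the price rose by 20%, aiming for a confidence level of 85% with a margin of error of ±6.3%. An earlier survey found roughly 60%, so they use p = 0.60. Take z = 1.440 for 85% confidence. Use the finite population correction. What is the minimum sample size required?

78

Unadjusted: n₀ = 1.440² × 0.60 × 0.40 / 0.063² ≈ 125.39, so n₀ = 126.
Finite population correction with N = 200: n = n₀ / (1 + (n₀−1)/N) = 126 / (1 + 125/200) = 126 / 1.6250 ≈ 77.54.
Rounding up, n = 78.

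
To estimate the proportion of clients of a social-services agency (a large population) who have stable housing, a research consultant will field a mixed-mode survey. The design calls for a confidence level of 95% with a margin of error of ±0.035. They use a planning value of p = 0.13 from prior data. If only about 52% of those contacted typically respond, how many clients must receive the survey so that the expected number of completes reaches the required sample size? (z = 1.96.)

Completed interviews needed: n₀ = 1.96² × 0.1131 / 0.035² ≈ 354.68 → 355.
At a 52% response rate, contacts needed = 355 / 0.52 ≈ 682.69 → 683.

683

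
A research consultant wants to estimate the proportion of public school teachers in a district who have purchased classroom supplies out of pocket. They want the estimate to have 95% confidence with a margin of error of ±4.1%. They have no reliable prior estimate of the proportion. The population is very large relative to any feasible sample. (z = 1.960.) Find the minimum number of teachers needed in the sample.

572

With no prior estimate, use p = 0.5, giving p(1−p) = 0.25.
n = z²·p(1−p)/E² = 1.960² × 0.2500 / 0.041² = 3.8416 × 0.2500 / 0.001681 ≈ 571.33.
Rounding up gives n = 572.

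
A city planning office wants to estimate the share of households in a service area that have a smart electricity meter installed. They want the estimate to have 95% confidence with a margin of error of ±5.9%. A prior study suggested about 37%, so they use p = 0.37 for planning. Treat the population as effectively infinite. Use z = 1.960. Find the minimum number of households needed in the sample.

258

With p = 0.37, p(1−p) = 0.2331.
n = z²·p(1−p)/E² = 1.960² × 0.2331 / 0.059² = 3.8416 × 0.2331 / 0.003481 ≈ 257.25.
Rounding up gives n = 258.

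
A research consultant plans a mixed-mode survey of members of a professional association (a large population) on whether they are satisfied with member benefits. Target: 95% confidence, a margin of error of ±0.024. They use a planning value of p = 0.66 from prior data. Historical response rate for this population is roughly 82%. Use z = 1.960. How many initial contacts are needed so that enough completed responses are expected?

1826

Completed interviews needed: n₀ = 1.960² × 0.2244 / 0.024² ≈ 1496.62 → 1497.
At an 82% response rate, contacts needed = 1497 / 0.82 ≈ 1825.61 → 1826.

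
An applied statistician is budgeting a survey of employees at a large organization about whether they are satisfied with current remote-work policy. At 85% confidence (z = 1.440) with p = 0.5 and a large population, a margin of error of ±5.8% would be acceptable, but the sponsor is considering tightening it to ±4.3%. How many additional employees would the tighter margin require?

126

At ±5.8%: n = 1.440² × 0.2500 / 0.058² ≈ 154.10 → 155.
At ±4.3%: n = 1.440² × 0.2500 / 0.043² ≈ 280.37 → 281.
Additional respondents: 281 − 155 = 126.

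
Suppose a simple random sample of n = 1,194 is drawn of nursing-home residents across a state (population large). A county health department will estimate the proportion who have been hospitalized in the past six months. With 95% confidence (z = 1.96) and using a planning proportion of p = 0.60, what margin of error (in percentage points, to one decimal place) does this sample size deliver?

2.8

SE(p̂) = √[p(1−p)/n] = √[0.2400/1194] = 0.01418.
E = z × SE = 1.96 × 0.01418 = 0.02779, or 2.8 percentage points.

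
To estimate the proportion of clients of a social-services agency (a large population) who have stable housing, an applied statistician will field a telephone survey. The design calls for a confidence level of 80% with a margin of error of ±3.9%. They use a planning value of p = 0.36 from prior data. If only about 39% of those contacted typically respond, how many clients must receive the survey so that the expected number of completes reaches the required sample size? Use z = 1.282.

639

Completed interviews needed: n₀ = 1.282² × 0.2304 / 0.039² ≈ 248.96 → 249.
At a 39% response rate, contacts needed = 249 / 0.39 ≈ 638.46 → 639.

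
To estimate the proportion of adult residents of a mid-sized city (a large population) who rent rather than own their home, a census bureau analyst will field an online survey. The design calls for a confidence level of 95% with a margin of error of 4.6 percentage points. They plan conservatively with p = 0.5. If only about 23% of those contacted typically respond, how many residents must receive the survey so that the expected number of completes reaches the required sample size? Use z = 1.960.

Completed interviews needed: n₀ = 1.960² × 0.2500 / 0.046² ≈ 453.88 → 454.
At a 23% response rate, contacts needed = 454 / 0.23 ≈ 1973.91 → 1974.

1974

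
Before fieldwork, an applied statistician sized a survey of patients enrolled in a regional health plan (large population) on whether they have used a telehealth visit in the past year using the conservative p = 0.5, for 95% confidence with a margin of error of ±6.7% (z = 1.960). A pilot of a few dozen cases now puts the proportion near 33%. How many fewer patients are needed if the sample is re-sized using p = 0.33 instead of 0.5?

24

Conservative (p = 0.5): n = 1.960² × 0.25 / 0.067² ≈ 213.95 → 214.
Using p = 0.33: p(1−p) = 0.2211, so n = 1.960² × 0.2211 / 0.067² ≈ 189.21 → 190.
Reduction: 214 − 190 = 24.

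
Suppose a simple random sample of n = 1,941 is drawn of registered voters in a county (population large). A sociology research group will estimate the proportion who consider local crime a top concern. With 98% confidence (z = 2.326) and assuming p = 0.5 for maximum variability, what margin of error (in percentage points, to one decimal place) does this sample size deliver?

SE(p̂) = √[p(1−p)/n] = √[0.2500/1941] = 0.01135.
E = z × SE = 2.326 × 0.01135 = 0.02640, or 2.6 percentage points.

2.6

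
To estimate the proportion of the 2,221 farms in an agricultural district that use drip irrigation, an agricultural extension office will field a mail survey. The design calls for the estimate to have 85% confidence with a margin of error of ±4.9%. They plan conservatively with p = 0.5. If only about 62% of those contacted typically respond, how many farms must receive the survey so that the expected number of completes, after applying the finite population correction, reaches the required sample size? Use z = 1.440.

Completed interviews needed (unadjusted): n₀ = 1.440² × 0.2500 / 0.049² ≈ 215.91 → 216.
FPC for N = 2,221: n = 216 / (1 + 215/2221) = 216 / 1.0968 ≈ 196.94 → 197.
At a 62% response rate, contacts needed = 197 / 0.62 ≈ 317.74 → 318.

318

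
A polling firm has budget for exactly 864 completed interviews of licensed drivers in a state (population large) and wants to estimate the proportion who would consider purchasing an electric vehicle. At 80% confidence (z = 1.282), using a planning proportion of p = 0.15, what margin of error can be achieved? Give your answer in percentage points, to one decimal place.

SE(p̂) = √[p(1−p)/n] = √[0.1275/864] = 0.01215.
E = z × SE = 1.282 × 0.01215 = 0.01557, or 1.6 percentage points.

1.6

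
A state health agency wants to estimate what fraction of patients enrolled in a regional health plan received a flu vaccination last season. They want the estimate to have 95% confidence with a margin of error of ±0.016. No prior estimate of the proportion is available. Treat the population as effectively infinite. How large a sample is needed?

For 95% confidence, z = 1.96.
With no prior estimate, use p = 0.5, giving p(1−p) = 0.25.
n = z²·p(1−p)/E² = 1.96² × 0.2500 / 0.016² = 3.8416 × 0.2500 / 0.000256 ≈ 3751.56.
Rounding up gives n = 3752.

3752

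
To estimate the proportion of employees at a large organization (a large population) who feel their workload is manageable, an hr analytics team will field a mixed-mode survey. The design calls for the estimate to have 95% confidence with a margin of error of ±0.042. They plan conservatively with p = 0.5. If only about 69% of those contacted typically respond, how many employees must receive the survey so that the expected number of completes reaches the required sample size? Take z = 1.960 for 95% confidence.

790

Completed interviews needed: n₀ = 1.960² × 0.2500 / 0.042² ≈ 544.44 → 545.
At a 69% response rate, contacts needed = 545 / 0.69 ≈ 789.86 → 790.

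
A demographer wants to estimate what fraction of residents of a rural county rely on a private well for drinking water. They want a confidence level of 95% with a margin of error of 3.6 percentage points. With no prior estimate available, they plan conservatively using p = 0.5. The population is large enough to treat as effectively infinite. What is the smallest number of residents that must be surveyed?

For 95% confidence, z = 1.960.
With p = 0.5, p(1−p) = 0.25.
n = z²·p(1−p)/E² = 1.960² × 0.2500 / 0.036² = 3.8416 × 0.2500 / 0.001296 ≈ 741.05.
Rounding up gives n = 742.

742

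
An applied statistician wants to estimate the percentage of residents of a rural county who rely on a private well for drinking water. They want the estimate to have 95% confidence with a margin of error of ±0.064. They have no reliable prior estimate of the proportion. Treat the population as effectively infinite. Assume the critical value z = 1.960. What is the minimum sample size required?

235

With no prior estimate, use p = 0.5, giving p(1−p) = 0.25.
n = z²·p(1−p)/E² = 1.960² × 0.2500 / 0.064² = 3.8416 × 0.2500 / 0.004096 ≈ 234.47.
Rounding up gives n = 235.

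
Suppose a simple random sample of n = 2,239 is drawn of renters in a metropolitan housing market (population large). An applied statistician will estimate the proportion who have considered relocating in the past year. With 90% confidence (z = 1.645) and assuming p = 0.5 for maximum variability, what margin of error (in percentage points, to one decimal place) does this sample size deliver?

1.7

SE(p̂) = √[p(1−p)/n] = √[0.2500/2239] = 0.01057.
E = z × SE = 1.645 × 0.01057 = 0.01738, or 1.7 percentage points.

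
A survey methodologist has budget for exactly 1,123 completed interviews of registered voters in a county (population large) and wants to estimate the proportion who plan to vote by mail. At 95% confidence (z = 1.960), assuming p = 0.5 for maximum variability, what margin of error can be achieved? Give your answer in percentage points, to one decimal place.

2.9

SE(p̂) = √[p(1−p)/n] = √[0.2500/1123] = 0.01492.
E = z × SE = 1.960 × 0.01492 = 0.02924, or 2.9 percentage points.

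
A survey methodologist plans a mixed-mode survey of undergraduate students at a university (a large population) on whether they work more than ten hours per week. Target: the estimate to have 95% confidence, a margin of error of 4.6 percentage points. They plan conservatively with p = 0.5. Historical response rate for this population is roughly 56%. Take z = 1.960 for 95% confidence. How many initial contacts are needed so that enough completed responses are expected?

Completed interviews needed: n₀ = 1.960² × 0.2500 / 0.046² ≈ 453.88 → 454.
At a 56% response rate, contacts needed = 454 / 0.56 ≈ 810.71 → 811.

811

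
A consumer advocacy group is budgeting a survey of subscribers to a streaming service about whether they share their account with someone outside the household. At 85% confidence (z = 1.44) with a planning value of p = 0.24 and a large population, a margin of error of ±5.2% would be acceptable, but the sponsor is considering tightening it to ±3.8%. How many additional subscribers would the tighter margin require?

At ±5.2%: n = 1.44² × 0.1824 / 0.052² ≈ 139.88 → 140.
At ±3.8%: n = 1.44² × 0.1824 / 0.038² ≈ 261.93 → 262.
Additional respondents: 262 − 140 = 122.

122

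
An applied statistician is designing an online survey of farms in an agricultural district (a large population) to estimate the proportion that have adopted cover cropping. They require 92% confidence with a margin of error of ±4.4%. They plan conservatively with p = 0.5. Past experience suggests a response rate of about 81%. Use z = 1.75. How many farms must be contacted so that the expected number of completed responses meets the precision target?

Completed interviews needed: n₀ = 1.75² × 0.2500 / 0.044² ≈ 395.47 → 396.
At an 81% response rate, contacts needed = 396 / 0.81 ≈ 488.89 → 489.

489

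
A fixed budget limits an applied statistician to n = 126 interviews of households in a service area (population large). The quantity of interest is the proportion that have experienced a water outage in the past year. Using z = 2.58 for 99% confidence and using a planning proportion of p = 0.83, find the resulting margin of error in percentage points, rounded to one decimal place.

8.6

SE(p̂) = √[p(1−p)/n] = √[0.1411/126] = 0.03346.
E = z × SE = 2.58 × 0.03346 = 0.08634, or 8.6 percentage points.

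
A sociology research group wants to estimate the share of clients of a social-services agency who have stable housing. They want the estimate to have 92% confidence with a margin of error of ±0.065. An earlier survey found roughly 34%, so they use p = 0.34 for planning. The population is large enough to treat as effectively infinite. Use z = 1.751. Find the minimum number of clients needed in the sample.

With p = 0.34, p(1−p) = 0.2244.
n = z²·p(1−p)/E² = 1.751² × 0.2244 / 0.065² = 3.0660 × 0.2244 / 0.004225 ≈ 162.84.
Rounding up gives n = 163.

163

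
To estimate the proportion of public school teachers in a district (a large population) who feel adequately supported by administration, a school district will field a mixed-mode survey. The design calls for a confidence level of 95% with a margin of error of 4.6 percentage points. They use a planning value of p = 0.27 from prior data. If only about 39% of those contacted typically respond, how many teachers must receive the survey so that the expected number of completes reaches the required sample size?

For 95% confidence, z = 1.960.
Completed interviews needed: n₀ = 1.960² × 0.1971 / 0.046² ≈ 357.84 → 358.
At a 39% response rate, contacts needed = 358 / 0.39 ≈ 917.95 → 918.

918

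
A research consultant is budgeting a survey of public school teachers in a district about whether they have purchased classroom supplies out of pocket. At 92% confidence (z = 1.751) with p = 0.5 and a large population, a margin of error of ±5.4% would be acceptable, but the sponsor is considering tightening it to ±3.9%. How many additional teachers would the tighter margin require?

At ±5.4%: n = 1.751² × 0.2500 / 0.054² ≈ 262.86 → 263.
At ±3.9%: n = 1.751² × 0.2500 / 0.039² ≈ 503.94 → 504.
Additional respondents: 504 − 263 = 241.

241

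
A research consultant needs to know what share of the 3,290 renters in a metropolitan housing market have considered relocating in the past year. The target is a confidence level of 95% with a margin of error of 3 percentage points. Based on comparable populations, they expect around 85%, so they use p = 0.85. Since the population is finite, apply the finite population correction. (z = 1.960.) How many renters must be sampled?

468

Unadjusted: n₀ = 1.960² × 0.85 × 0.15 / 0.030² ≈ 544.23, so n₀ = 545.
Finite population correction with N = 3,290: n = n₀ / (1 + (n₀−1)/N) = 545 / (1 + 544/3290) = 545 / 1.1653 ≈ 467.67.
Rounding up, n = 468.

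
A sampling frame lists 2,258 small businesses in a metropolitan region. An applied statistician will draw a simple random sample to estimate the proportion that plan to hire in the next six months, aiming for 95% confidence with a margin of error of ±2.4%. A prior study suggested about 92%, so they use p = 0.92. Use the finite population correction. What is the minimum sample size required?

404

For 95% confidence, z = 1.960.
Unadjusted: n₀ = 1.960² × 0.92 × 0.08 / 0.024² ≈ 490.87, so n₀ = 491.
Finite population correction with N = 2,258: n = n₀ / (1 + (n₀−1)/N) = 491 / (1 + 490/2258) = 491 / 1.2170 ≈ 403.45.
Rounding up, n = 404.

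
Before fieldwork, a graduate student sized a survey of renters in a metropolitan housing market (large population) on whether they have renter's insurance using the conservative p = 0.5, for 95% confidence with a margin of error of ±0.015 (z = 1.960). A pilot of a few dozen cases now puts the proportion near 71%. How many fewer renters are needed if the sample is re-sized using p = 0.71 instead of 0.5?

753

Conservative (p = 0.5): n = 1.960² × 0.25 / 0.015² ≈ 4268.44 → 4269.
Using p = 0.71: p(1−p) = 0.2059, so n = 1.960² × 0.2059 / 0.015² ≈ 3515.49 → 3516.
Reduction: 4269 − 3516 = 753.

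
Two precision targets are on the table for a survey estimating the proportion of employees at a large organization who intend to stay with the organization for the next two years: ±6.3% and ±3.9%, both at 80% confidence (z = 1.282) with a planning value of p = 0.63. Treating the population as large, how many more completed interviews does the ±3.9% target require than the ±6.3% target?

At ±6.3%: n = 1.282² × 0.2331 / 0.063² ≈ 96.52 → 97.
At ±3.9%: n = 1.282² × 0.2331 / 0.039² ≈ 251.88 → 252.
Additional respondents: 252 − 97 = 155.

155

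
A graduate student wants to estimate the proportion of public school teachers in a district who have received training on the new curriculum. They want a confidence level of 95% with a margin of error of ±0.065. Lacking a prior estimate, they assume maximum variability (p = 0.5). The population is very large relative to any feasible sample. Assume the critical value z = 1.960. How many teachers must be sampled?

228

With p = 0.5, p(1−p) = 0.25.
n = z²·p(1−p)/E² = 1.960² × 0.2500 / 0.065² = 3.8416 × 0.2500 / 0.004225 ≈ 227.31.
Rounding up gives n = 228.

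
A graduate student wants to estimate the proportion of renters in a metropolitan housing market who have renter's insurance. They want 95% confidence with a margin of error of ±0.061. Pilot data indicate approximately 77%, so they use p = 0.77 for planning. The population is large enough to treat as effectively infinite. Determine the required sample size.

For 95% confidence, z = 1.960.
With p = 0.77, p(1−p) = 0.1771.
n = z²·p(1−p)/E² = 1.960² × 0.1771 / 0.061² = 3.8416 × 0.1771 / 0.003721 ≈ 182.84.
Rounding up gives n = 183.

183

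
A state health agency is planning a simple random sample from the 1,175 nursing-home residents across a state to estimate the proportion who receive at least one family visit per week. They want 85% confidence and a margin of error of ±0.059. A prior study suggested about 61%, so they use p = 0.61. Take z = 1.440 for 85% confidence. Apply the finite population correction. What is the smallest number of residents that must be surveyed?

127

Unadjusted: n₀ = 1.440² × 0.61 × 0.39 / 0.059² ≈ 141.71, so n₀ = 142.
Finite population correction with N = 1,175: n = n₀ / (1 + (n₀−1)/N) = 142 / (1 + 141/1175) = 142 / 1.1200 ≈ 126.79.
Rounding up, n = 127.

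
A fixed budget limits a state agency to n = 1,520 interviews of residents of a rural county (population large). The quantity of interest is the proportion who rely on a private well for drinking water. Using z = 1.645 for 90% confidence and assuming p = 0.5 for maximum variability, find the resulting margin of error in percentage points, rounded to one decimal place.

2.1

SE(p̂) = √[p(1−p)/n] = √[0.2500/1520] = 0.01282.
E = z × SE = 1.645 × 0.01282 = 0.02110, or 2.1 percentage points.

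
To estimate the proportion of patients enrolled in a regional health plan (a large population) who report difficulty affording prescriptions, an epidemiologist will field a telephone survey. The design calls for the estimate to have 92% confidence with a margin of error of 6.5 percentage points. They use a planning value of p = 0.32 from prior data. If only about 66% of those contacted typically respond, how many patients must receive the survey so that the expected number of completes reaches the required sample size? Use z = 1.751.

Completed interviews needed: n₀ = 1.751² × 0.2176 / 0.065² ≈ 157.91 → 158.
At a 66% response rate, contacts needed = 158 / 0.66 ≈ 239.39 → 240.

240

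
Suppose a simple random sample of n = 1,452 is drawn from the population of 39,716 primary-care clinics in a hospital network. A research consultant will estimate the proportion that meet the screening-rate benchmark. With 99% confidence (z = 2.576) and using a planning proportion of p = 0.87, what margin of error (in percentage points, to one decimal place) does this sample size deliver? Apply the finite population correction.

2.2

Finite-population factor: (N−n)/(N−1) = (39716−1452)/(39716−1) = 0.9635.
SE(p̂) = √[p(1−p)/n · (N−n)/(N−1)] = √[0.1131/1452 × 0.9635] = 0.00866.
E = z × SE = 2.576 × 0.00866 = 0.02232 ≈ 2.2 percentage points.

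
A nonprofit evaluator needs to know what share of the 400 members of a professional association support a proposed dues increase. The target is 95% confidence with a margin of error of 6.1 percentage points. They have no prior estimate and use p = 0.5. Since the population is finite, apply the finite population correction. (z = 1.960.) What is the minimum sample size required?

Unadjusted: n₀ = 1.960² × 0.50 × 0.50 / 0.061² ≈ 258.10, so n₀ = 259.
Finite population correction with N = 400: n = n₀ / (1 + (n₀−1)/N) = 259 / (1 + 258/400) = 259 / 1.6450 ≈ 157.45.
Rounding up, n = 158.

158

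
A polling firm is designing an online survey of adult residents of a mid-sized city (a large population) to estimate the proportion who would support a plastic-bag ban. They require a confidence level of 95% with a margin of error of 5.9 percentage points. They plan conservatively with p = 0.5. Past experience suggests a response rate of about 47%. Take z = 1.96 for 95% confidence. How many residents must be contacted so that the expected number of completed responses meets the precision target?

Completed interviews needed: n₀ = 1.96² × 0.2500 / 0.059² ≈ 275.90 → 276.
At a 47% response rate, contacts needed = 276 / 0.47 ≈ 587.23 → 588.

588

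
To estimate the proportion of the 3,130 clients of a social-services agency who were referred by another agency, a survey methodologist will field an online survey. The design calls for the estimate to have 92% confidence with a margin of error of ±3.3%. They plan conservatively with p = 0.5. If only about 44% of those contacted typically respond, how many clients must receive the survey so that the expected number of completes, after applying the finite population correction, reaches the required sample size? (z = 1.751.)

Completed interviews needed (unadjusted): n₀ = 1.751² × 0.2500 / 0.033² ≈ 703.86 → 704.
FPC for N = 3,130: n = 704 / (1 + 703/3130) = 704 / 1.2246 ≈ 574.88 → 575.
At a 44% response rate, contacts needed = 575 / 0.44 ≈ 1306.82 → 1307.

1307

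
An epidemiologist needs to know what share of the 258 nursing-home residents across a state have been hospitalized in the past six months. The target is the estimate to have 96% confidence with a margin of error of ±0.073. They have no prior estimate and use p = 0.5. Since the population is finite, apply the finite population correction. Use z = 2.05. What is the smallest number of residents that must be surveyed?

113

Unadjusted: n₀ = 2.05² × 0.50 × 0.50 / 0.073² ≈ 197.15, so n₀ = 198.
Finite population correction with N = 258: n = n₀ / (1 + (n₀−1)/N) = 198 / (1 + 197/258) = 198 / 1.7636 ≈ 112.27.
Rounding up, n = 113.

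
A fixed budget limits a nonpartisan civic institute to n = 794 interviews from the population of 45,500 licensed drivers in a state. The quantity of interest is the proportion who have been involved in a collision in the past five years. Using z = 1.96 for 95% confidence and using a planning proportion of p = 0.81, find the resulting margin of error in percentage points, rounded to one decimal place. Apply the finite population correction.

2.7

Finite-population factor: (N−n)/(N−1) = (45500−794)/(45500−1) = 0.9826.
SE(p̂) = √[p(1−p)/n · (N−n)/(N−1)] = √[0.1539/794 × 0.9826] = 0.01380.
E = z × SE = 1.96 × 0.01380 = 0.02705 ≈ 2.7 percentage points.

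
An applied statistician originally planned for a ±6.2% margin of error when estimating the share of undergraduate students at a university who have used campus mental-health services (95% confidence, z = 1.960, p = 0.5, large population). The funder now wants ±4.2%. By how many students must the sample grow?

295

At ±6.2%: n = 1.960² × 0.2500 / 0.062² ≈ 249.84 → 250.
At ±4.2%: n = 1.960² × 0.2500 / 0.042² ≈ 544.44 → 545.
Additional respondents: 545 − 250 = 295.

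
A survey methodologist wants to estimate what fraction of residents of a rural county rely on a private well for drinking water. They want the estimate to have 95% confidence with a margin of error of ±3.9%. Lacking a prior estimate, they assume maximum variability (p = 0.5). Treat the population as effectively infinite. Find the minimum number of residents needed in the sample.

For 95% confidence, z = 1.96.
With p = 0.5, p(1−p) = 0.25.
n = z²·p(1−p)/E² = 1.96² × 0.2500 / 0.039² = 3.8416 × 0.2500 / 0.001521 ≈ 631.43.
Rounding up gives n = 632.

632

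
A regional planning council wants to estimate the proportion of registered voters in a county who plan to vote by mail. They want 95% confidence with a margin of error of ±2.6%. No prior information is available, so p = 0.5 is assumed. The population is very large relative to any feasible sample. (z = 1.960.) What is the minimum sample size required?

1421

With p = 0.5, p(1−p) = 0.25.
n = z²·p(1−p)/E² = 1.960² × 0.2500 / 0.026² = 3.8416 × 0.2500 / 0.000676 ≈ 1420.71.
Rounding up gives n = 1421.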